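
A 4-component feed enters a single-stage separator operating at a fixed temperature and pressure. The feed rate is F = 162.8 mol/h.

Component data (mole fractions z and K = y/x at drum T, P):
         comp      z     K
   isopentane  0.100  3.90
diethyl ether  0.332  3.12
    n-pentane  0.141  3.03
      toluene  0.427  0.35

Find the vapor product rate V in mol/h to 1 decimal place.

V = 112.1 mol/h

Material balance + equilibrium reduce to Σ zᵢ(Kᵢ−1)/(1+β(Kᵢ−1)) = 0.
Check two-phase: ΣzᵢKᵢ = 2.003 > 1 and Σzᵢ/Kᵢ = 1.399 > 1, so g(0) = 1.003 > 0 and g(1) = -0.399 < 0.
Newton iteration, β⁰ = 0.5:
  β = 0.500: g = 0.1909, g' = -1.031 → β = 0.685
  β = 0.685: g = 0.0033, g' = -1.030 → β = 0.688
Converged at β = 0.688.
Then V = β·F = 0.6884·162.8 = 112.1 mol/h and L = F − V = 50.7 mol/h.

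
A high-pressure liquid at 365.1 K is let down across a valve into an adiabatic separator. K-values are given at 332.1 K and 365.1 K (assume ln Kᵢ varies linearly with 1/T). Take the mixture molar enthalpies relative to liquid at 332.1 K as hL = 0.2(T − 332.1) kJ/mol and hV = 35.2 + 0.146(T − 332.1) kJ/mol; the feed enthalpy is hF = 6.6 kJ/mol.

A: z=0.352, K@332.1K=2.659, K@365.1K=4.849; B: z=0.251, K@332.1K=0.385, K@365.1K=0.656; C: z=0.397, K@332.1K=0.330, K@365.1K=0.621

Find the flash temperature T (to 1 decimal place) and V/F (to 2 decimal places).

Adiabatic flash: solve Rachford–Rice at each trial T, then check hF = ψ·hV(T) + (1−ψ)·hL(T).
  T = 332.1 K: K = (2.659, 0.385, 0.330), RR gives ψ = 0.152, H_out = 5.348 kJ/mol
  T = 365.1 K: K = (4.849, 0.656, 0.621), RR gives ψ = 0.794, H_out = 33.134 kJ/mol
  T = 348.6 K: K = (3.642, 0.509, 0.460), RR gives ψ = 0.430, H_out = 18.036 kJ/mol
  T = 340.4 K: K = (3.127, 0.445, 0.391), RR gives ψ = 0.294, H_out = 11.866 kJ/mol
  T = 336.2 K: K = (2.884, 0.414, 0.359), RR gives ψ = 0.224, H_out = 8.653 kJ/mol
  T = 334.1 K: K = (2.767, 0.399, 0.344), RR gives ψ = 0.188, H_out = 6.988 kJ/mol
Linear interpolation between T = 332.1 (H_out = 5.348) and T = 334.1 (H_out = 6.988) on hF = 6.6 gives T ≈ 333.6 K, at which ψ = 0.18.

T = 333.6 K, V/F = 0.18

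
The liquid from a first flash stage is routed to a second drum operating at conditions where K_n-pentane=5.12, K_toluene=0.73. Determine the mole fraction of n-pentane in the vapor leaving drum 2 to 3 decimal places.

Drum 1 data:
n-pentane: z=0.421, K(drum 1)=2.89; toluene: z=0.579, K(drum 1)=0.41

Drum 1:
Let ψ₁ = V/F and solve Σ zᵢ(Kᵢ−1)/(1+ψ₁(Kᵢ−1)) = 0.
Feasibility: ΣzᵢKᵢ = 1.454, Σzᵢ/Kᵢ = 1.558 — both > 1, two phases present.
Binary case is linear: z₁(K₁−1)(1+ψ₁(K₂−1)) + z₂(K₂−1)(1+ψ₁(K₁−1)) = 0
⇒ ψ₁ = [z₁(K₁−1)+z₂(K₂−1)] / [−(K₁−1)(K₂−1)] = 0.4541/1.1151 = 0.407
Drum-1 compositions:
  n-pentane: x = 0.238, y = 0.688
  toluene: x = 0.762, y = 0.312
Drum-2 feed = drum-1 liquid: z₂ = (0.2379, 0.7621).
Drum 2:
Rachford–Rice: g(ψ₂) = Σ zᵢ(Kᵢ−1)/(1+ψ₂(Kᵢ−1)) = 0.
Feasibility: ΣzᵢKᵢ = 1.774, Σzᵢ/Kᵢ = 1.090 — both > 1, two phases present.
Binary case is linear: z₁(K₁−1)(1+ψ₂(K₂−1)) + z₂(K₂−1)(1+ψ₂(K₁−1)) = 0
⇒ ψ₂ = [z₁(K₁−1)+z₂(K₂−1)] / [−(K₁−1)(K₂−1)] = 0.7744/1.1124 = 0.696
  n-pentane: x = 0.062, y = 0.315
  toluene: x = 0.938, y = 0.685

y_n-pentane (drum 2) = 0.315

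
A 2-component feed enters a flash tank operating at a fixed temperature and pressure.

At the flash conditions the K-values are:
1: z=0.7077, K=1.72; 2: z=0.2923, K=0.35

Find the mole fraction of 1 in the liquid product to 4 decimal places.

x_1 = 0.4745

Binary case is linear: z₁(K₁−1)(1+ψ(K₂−1)) + z₂(K₂−1)(1+ψ(K₁−1)) = 0
⇒ ψ = [z₁(K₁−1)+z₂(K₂−1)] / [−(K₁−1)(K₂−1)] = 0.31955/0.46800 = 0.6828
Compositions from xᵢ = zᵢ/(1+ψ(Kᵢ−1)), yᵢ = Kᵢxᵢ:
  1: x = 0.4745, y = 0.8161
  2: x = 0.5255, y = 0.1839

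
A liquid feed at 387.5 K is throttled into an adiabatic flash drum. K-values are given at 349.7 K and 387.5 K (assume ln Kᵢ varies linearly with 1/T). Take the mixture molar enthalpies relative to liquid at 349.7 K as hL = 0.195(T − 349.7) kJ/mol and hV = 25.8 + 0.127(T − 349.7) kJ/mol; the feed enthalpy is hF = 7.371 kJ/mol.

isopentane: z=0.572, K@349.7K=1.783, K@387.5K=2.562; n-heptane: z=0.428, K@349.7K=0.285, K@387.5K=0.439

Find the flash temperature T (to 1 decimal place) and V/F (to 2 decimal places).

T = 351.1 K, V/F = 0.28

Adiabatic flash: solve Rachford–Rice at each trial T, then check hF = ψ·hV(T) + (1−ψ)·hL(T).
  T = 349.7 K: K = (1.783, 0.285), RR gives ψ = 0.253, H_out = 6.537 kJ/mol
  T = 387.5 K: K = (2.562, 0.439), RR gives ψ = 0.746, H_out = 24.691 kJ/mol
  T = 368.6 K: K = (2.157, 0.358), RR gives ψ = 0.521, H_out = 16.449 kJ/mol
  T = 359.1 K: K = (1.965, 0.320), RR gives ψ = 0.398, H_out = 11.841 kJ/mol
  T = 354.4 K: K = (1.873, 0.302), RR gives ψ = 0.330, H_out = 9.313 kJ/mol
  T = 352.0 K: K = (1.827, 0.293), RR gives ψ = 0.292, H_out = 7.932 kJ/mol
Linear interpolation between T = 349.7 (H_out = 6.537) and T = 352.0 (H_out = 7.932) on hF = 7.371 gives T ≈ 351.1 K, at which ψ = 0.28.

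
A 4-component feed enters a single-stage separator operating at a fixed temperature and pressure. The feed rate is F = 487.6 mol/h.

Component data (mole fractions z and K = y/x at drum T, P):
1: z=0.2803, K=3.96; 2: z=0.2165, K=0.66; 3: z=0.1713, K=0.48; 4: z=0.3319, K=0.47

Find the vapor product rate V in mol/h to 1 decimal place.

Material balance + equilibrium reduce to Σ zᵢ(Kᵢ−1)/(1+ψ(Kᵢ−1)) = 0.
g(0) = ΣzᵢKᵢ − 1 = 0.4911 and g(1) = 1 − Σzᵢ/Kᵢ = -0.4619, so a root lies in (0, 1).
Iterate (Newton) starting at ψ = 0.41:
  ψ = 0.4100: g = -0.04868, g' = -0.7620 → ψ = 0.3461
  ψ = 0.3461: g = 0.00234, g' = -0.8400 → ψ = 0.3489
Converged at ψ = 0.3489.
Then V = ψ·F = 0.3489·487.6 = 170.1 mol/h and L = F − V = 317.5 mol/h.

V = 170.1 mol/h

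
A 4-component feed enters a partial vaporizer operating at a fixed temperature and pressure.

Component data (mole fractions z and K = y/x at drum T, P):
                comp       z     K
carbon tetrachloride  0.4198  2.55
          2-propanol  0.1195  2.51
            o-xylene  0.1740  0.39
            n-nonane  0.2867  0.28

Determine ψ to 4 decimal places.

Let ψ = V/F and solve Σ zᵢ(Kᵢ−1)/(1+ψ(Kᵢ−1)) = 0.
Feasibility: ΣzᵢKᵢ = 1.5186, Σzᵢ/Kᵢ = 1.6823 — both > 1, two phases present.
Newton iteration, ψ⁰ = 0.55:
  ψ = 0.5500: g = -0.05166, g' = -0.9292 → ψ = 0.4944
  ψ = 0.4944: g = -0.00079, g' = -0.9037 → ψ = 0.4935
Converged at ψ = 0.4935.

ψ = 0.4935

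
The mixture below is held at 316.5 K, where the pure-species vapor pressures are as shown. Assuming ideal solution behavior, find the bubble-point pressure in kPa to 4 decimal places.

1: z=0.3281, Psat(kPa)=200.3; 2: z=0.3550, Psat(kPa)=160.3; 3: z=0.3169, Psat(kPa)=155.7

At the bubble point ψ → 0, so ΣzᵢKᵢ = 1 with Kᵢ = Pᵢˢᵃᵗ/P ⇒ P = ΣzᵢPᵢˢᵃᵗ.
P = 0.3281·200.3 + 0.3550·160.3 + 0.3169·155.7 = 171.9663 kPa

Pbub = 171.9663 kPa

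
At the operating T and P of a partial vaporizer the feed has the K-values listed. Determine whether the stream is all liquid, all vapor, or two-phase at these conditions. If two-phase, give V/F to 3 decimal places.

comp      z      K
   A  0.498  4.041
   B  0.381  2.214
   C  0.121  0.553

all vapor

ΣzᵢKᵢ = 2.923; Σzᵢ/Kᵢ = 0.514.
Since Σzᵢ/Kᵢ < 1 the mixture is above its dew point — single vapor phase.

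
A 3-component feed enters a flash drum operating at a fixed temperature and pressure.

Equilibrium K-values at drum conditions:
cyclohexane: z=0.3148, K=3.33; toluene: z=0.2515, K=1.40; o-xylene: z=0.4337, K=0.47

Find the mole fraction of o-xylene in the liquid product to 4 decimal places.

x_o-xylene = 0.6815

Let β = V/F and solve Σ zᵢ(Kᵢ−1)/(1+β(Kᵢ−1)) = 0.
g(0) = ΣzᵢKᵢ − 1 = 0.6042 and g(1) = 1 − Σzᵢ/Kᵢ = -0.1969, so a root lies in (0, 1).
Newton–Raphson from β = 0.48:
  β = 0.4800: g = 0.12235, g' = -0.6283 → β = 0.6747
  β = 0.6747: g = 0.00656, g' = -0.5785 → β = 0.6861
Converged at β = 0.6861.
Compositions from xᵢ = zᵢ/(1+β(Kᵢ−1)), yᵢ = Kᵢxᵢ:
  cyclohexane: x = 0.1211, y = 0.4034
  toluene: x = 0.1973, y = 0.2763
  o-xylene: x = 0.6815, y = 0.3203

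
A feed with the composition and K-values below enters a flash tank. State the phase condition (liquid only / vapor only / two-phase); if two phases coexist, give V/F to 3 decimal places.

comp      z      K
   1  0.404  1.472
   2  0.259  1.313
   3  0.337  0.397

two-phase, V/F = 0.274

ΣzᵢKᵢ = 1.069; Σzᵢ/Kᵢ = 1.321.
Both exceed 1, so a two-phase solution exists.
Let ψ = V/F and solve Σ zᵢ(Kᵢ−1)/(1+ψ(Kᵢ−1)) = 0.
Iterate (Newton) starting at ψ = 0.5:
  ψ = 0.500: g = -0.0665, g' = -0.329 → ψ = 0.298
  ψ = 0.298: g = -0.0063, g' = -0.272 → ψ = 0.275
  ψ = 0.275: g = -0.0001, g' = -0.268 → ψ = 0.274
Converged at ψ = 0.274.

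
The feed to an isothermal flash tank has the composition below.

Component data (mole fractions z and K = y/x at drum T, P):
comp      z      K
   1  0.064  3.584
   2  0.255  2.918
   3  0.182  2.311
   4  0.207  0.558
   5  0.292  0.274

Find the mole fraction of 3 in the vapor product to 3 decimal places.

Material balance + equilibrium reduce to Σ zᵢ(Kᵢ−1)/(1+β(Kᵢ−1)) = 0.
Check two-phase: ΣzᵢKᵢ = 1.590 > 1 and Σzᵢ/Kᵢ = 1.621 > 1, so g(0) = 0.590 > 0 and g(1) = -0.621 < 0.
Newton iteration, β⁰ = 0.69:
  β = 0.690: g = -0.1612, g' = -1.017 → β = 0.531
  β = 0.531: g = -0.0122, g' = -0.892 → β = 0.518
Converged at β = 0.518.
Compositions from xᵢ = zᵢ/(1+β(Kᵢ−1)), yᵢ = Kᵢxᵢ:
  1: x = 0.027, y = 0.098
  2: x = 0.128, y = 0.373
  3: x = 0.108, y = 0.251
  4: x = 0.268, y = 0.150
  5: x = 0.468, y = 0.128

y_3 = 0.251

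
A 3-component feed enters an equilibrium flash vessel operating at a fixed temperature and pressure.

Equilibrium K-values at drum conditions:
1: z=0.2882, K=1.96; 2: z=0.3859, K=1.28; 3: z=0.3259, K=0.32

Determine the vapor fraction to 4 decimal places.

Rachford–Rice: g(ψ) = Σ zᵢ(Kᵢ−1)/(1+ψ(Kᵢ−1)) = 0.
g(0) = ΣzᵢKᵢ − 1 = 0.1631 and g(1) = 1 − Σzᵢ/Kᵢ = -0.4670, so a root lies in (0, 1).
Newton iteration, ψ⁰ = 0.5:
  ψ = 0.5000: g = -0.05405, g' = -0.4905 → ψ = 0.3898
  ψ = 0.3898: g = -0.00279, g' = -0.4442 → ψ = 0.3835
Converged at ψ = 0.3835.

ψ = 0.3835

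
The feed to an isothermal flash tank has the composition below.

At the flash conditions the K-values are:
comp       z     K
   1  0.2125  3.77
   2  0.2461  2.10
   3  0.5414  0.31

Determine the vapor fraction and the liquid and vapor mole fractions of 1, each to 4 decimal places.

ψ = 0.3518, x_1 = 0.1076, y_1 = 0.4057

Rachford–Rice: g(ψ) = Σ zᵢ(Kᵢ−1)/(1+ψ(Kᵢ−1)) = 0.
Check two-phase: ΣzᵢKᵢ = 1.4858 > 1 and Σzᵢ/Kᵢ = 1.9200 > 1, so g(0) = 0.4858 > 0 and g(1) = -0.9200 < 0.
Iterate (Newton) starting at ψ = 0.46:
  ψ = 0.4600: g = -0.10869, g' = -0.9998 → ψ = 0.3513
  ψ = 0.3513: g = 0.00051, g' = -1.0228 → ψ = 0.3518
Converged at ψ = 0.3518.
Compositions from xᵢ = zᵢ/(1+ψ(Kᵢ−1)), yᵢ = Kᵢxᵢ:
  1: x = 0.1076, y = 0.4057
  2: x = 0.1774, y = 0.3726
  3: x = 0.7149, y = 0.2216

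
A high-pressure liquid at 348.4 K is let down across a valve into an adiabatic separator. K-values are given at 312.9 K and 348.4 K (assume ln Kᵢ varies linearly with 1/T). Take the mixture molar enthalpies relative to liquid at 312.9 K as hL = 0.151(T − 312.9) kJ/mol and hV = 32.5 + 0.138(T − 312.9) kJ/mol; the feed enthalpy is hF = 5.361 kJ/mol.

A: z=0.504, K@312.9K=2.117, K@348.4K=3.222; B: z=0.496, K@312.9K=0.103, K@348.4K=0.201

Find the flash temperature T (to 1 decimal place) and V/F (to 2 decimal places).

Adiabatic flash: solve Rachford–Rice at each trial T, then check hF = ψ·hV(T) + (1−ψ)·hL(T).
  T = 312.9 K: K = (2.117, 0.103), RR gives ψ = 0.118, H_out = 3.829 kJ/mol
  T = 348.4 K: K = (3.222, 0.201), RR gives ψ = 0.408, H_out = 18.418 kJ/mol
  T = 330.6 K: K = (2.640, 0.146), RR gives ψ = 0.288, H_out = 11.964 kJ/mol
  T = 321.8 K: K = (2.373, 0.123), RR gives ψ = 0.214, H_out = 8.263 kJ/mol
  T = 317.4 K: K = (2.244, 0.113), RR gives ψ = 0.170, H_out = 6.183 kJ/mol
  T = 315.1 K: K = (2.179, 0.108), RR gives ψ = 0.144, H_out = 5.013 kJ/mol
Linear interpolation between T = 315.1 (H_out = 5.013) and T = 317.4 (H_out = 6.183) on hF = 5.361 gives T ≈ 315.8 K, at which ψ = 0.15.

T = 315.8 K, V/F = 0.15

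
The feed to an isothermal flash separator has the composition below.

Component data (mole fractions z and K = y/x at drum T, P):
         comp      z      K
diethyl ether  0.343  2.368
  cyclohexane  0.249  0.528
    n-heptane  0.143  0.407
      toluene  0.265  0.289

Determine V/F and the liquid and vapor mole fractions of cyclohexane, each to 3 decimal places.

V/F = 0.095, x_cyclohexane = 0.261, y_cyclohexane = 0.138

Newton–Raphson from V/F = 0.4:
  V/F = 0.400: g = -0.2161, g' = -0.700 → V/F = 0.092
  V/F = 0.092: g = 0.0030, g' = -0.777 → V/F = 0.095
Converged at V/F = 0.095.
Compositions from xᵢ = zᵢ/(1+V/F(Kᵢ−1)), yᵢ = Kᵢxᵢ:
  diethyl ether: x = 0.303, y = 0.718
  cyclohexane: x = 0.261, y = 0.138
  n-heptane: x = 0.152, y = 0.062
  toluene: x = 0.284, y = 0.082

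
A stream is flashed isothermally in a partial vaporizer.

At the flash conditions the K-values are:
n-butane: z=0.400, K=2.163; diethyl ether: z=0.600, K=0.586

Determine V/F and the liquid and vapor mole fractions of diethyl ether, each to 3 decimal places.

V/F = 0.450, x_diethyl ether = 0.737, y_diethyl ether = 0.432

Rachford–Rice: g(V/F) = Σ zᵢ(Kᵢ−1)/(1+V/F(Kᵢ−1)) = 0.
g(0) = ΣzᵢKᵢ − 1 = 0.217 and g(1) = 1 − Σzᵢ/Kᵢ = -0.209, so a root lies in (0, 1).
Iterate (Newton) starting at V/F = 0.5:
  V/F = 0.500: g = -0.0191, g' = -0.380 → V/F = 0.450
Converged at V/F = 0.450.
Compositions from xᵢ = zᵢ/(1+V/F(Kᵢ−1)), yᵢ = Kᵢxᵢ:
  n-butane: x = 0.263, y = 0.568
  diethyl ether: x = 0.737, y = 0.432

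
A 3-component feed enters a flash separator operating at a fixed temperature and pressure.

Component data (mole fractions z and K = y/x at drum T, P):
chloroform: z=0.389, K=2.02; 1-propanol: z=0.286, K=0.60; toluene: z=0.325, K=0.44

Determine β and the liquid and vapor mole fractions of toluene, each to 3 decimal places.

Iterate (Newton) starting at β = 0.55:
  β = 0.550: g = -0.1555, g' = -0.454 → β = 0.208
  β = 0.208: g = -0.0033, g' = -0.461 → β = 0.201
Converged at β = 0.201.
Compositions from xᵢ = zᵢ/(1+β(Kᵢ−1)), yᵢ = Kᵢxᵢ:
  chloroform: x = 0.323, y = 0.652
  1-propanol: x = 0.311, y = 0.187
  toluene: x = 0.366, y = 0.161

β = 0.201, x_toluene = 0.366, y_toluene = 0.161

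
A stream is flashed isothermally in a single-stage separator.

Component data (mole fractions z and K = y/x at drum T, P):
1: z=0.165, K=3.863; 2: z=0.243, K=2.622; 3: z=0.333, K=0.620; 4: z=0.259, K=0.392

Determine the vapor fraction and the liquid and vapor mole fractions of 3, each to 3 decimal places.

Rachford–Rice: g(ψ) = Σ zᵢ(Kᵢ−1)/(1+ψ(Kᵢ−1)) = 0.
Check two-phase: ΣzᵢKᵢ = 1.583 > 1 and Σzᵢ/Kᵢ = 1.333 > 1, so g(0) = 0.583 > 0 and g(1) = -0.333 < 0.
Newton–Raphson from ψ = 0.5:
  ψ = 0.500: g = 0.0294, g' = -0.695 → ψ = 0.542
  ψ = 0.542: g = 0.0004, g' = -0.678 → ψ = 0.543
Converged at ψ = 0.543.
Compositions from xᵢ = zᵢ/(1+ψ(Kᵢ−1)), yᵢ = Kᵢxᵢ:
  1: x = 0.065, y = 0.250
  2: x = 0.129, y = 0.339
  3: x = 0.420, y = 0.260
  4: x = 0.387, y = 0.152

ψ = 0.543, x_3 = 0.420, y_3 = 0.260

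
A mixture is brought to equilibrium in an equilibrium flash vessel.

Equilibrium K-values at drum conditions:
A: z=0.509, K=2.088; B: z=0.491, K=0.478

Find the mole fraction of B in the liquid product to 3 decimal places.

x_B = 0.676

Rachford–Rice: g(V/F) = Σ zᵢ(Kᵢ−1)/(1+V/F(Kᵢ−1)) = 0.
Feasibility: ΣzᵢKᵢ = 1.297, Σzᵢ/Kᵢ = 1.271 — both > 1, two phases present.
Binary case is linear: z₁(K₁−1)(1+V/F(K₂−1)) + z₂(K₂−1)(1+V/F(K₁−1)) = 0
⇒ V/F = [z₁(K₁−1)+z₂(K₂−1)] / [−(K₁−1)(K₂−1)] = 0.2975/0.5679 = 0.524
Compositions from xᵢ = zᵢ/(1+V/F(Kᵢ−1)), yᵢ = Kᵢxᵢ:
  A: x = 0.324, y = 0.677
  B: x = 0.676, y = 0.323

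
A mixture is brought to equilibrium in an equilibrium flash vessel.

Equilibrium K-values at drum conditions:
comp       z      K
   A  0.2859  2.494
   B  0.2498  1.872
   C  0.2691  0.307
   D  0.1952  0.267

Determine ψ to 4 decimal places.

Rachford–Rice: g(ψ) = Σ zᵢ(Kᵢ−1)/(1+ψ(Kᵢ−1)) = 0.
Feasibility: ΣzᵢKᵢ = 1.3154, Σzᵢ/Kᵢ = 1.8557 — both > 1, two phases present.
Newton–Raphson from ψ = 0.5:
  ψ = 0.5000: g = -0.11504, g' = -0.8651 → ψ = 0.3670
  ψ = 0.3670: g = -0.00496, g' = -0.8039 → ψ = 0.3609
Converged at ψ = 0.3609.

ψ = 0.3609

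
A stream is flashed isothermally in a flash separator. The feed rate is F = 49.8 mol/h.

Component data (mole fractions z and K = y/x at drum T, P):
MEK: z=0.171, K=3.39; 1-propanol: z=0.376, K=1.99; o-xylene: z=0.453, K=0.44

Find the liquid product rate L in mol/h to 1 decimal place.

Iterate (Newton) starting at ψ = 0.66:
  ψ = 0.660: g = -0.0187, g' = -0.639 → ψ = 0.631
Converged at ψ = 0.631.
Then V = ψ·F = 0.6306·49.8 = 31.4 mol/h and L = F − V = 18.4 mol/h.

L = 18.4 mol/h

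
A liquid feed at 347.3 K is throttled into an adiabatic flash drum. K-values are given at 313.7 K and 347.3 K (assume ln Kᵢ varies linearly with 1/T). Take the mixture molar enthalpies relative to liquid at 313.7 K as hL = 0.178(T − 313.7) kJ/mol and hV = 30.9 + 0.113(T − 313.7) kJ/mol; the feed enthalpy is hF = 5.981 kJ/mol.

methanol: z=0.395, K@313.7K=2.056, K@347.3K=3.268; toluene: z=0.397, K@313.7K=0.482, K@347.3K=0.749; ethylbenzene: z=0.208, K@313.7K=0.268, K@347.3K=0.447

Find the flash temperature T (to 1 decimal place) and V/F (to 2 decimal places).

T = 317.3 K, V/F = 0.17

Adiabatic flash: solve Rachford–Rice at each trial T, then check hF = ψ·hV(T) + (1−ψ)·hL(T).
  T = 313.7 K: K = (2.056, 0.482, 0.268), RR gives ψ = 0.094, H_out = 2.893 kJ/mol
  T = 347.3 K: K = (3.268, 0.749, 0.447), RR gives ψ = 0.775, H_out = 28.227 kJ/mol
  T = 330.5 K: K = (2.623, 0.608, 0.351), RR gives ψ = 0.434, H_out = 15.942 kJ/mol
  T = 322.1 K: K = (2.330, 0.543, 0.308), RR gives ψ = 0.274, H_out = 9.799 kJ/mol
  T = 317.9 K: K = (2.190, 0.512, 0.287), RR gives ψ = 0.188, H_out = 6.491 kJ/mol
  T = 315.8 K: K = (2.123, 0.497, 0.278), RR gives ψ = 0.142, H_out = 4.736 kJ/mol
Linear interpolation between T = 315.8 (H_out = 4.736) and T = 317.9 (H_out = 6.491) on hF = 5.981 gives T ≈ 317.3 K, at which ψ = 0.17.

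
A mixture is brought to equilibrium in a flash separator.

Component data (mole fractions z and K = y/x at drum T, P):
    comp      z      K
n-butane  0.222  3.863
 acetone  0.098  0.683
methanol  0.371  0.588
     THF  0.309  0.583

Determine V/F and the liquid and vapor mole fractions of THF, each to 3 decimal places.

V/F = 0.280, x_THF = 0.350, y_THF = 0.204

Material balance + equilibrium reduce to Σ zᵢ(Kᵢ−1)/(1+V/F(Kᵢ−1)) = 0.
Feasibility: ΣzᵢKᵢ = 1.323, Σzᵢ/Kᵢ = 1.362 — both > 1, two phases present.
Iterate (Newton) starting at V/F = 0.49:
  V/F = 0.490: g = -0.1257, g' = -0.513 → V/F = 0.245
  V/F = 0.245: g = 0.0265, g' = -0.785 → V/F = 0.279
  V/F = 0.279: g = 0.0011, g' = -0.724 → V/F = 0.280
Converged at V/F = 0.280.
Compositions from xᵢ = zᵢ/(1+V/F(Kᵢ−1)), yᵢ = Kᵢxᵢ:
  n-butane: x = 0.123, y = 0.476
  acetone: x = 0.108, y = 0.073
  methanol: x = 0.419, y = 0.247
  THF: x = 0.350, y = 0.204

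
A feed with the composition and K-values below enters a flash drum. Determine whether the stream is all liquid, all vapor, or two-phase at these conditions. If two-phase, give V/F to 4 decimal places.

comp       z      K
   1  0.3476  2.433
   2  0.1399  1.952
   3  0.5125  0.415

two-phase, V/F = 0.4333

ΣzᵢKᵢ = 1.3315; Σzᵢ/Kᵢ = 1.4495.
Both exceed 1, so a two-phase solution exists.
Rachford–Rice: g(ψ) = Σ zᵢ(Kᵢ−1)/(1+ψ(Kᵢ−1)) = 0.
Newton–Raphson from ψ = 0.44:
  ψ = 0.4400: g = -0.00438, g' = -0.6495 → ψ = 0.4333
Converged at ψ = 0.4333.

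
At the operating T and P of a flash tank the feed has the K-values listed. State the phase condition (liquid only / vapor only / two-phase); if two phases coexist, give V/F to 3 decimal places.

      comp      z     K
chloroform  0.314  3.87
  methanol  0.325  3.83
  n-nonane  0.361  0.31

two-phase, V/F = 0.799

ΣzᵢKᵢ = 2.572; Σzᵢ/Kᵢ = 1.331.
Both exceed 1, so a two-phase solution exists.
Material balance + equilibrium reduce to Σ zᵢ(Kᵢ−1)/(1+ψ(Kᵢ−1)) = 0.
Newton iteration, ψ⁰ = 0.33:
  ψ = 0.330: g = 0.6159, g' = -1.666 → ψ = 0.700
  ψ = 0.700: g = 0.1267, g' = -1.221 → ψ = 0.803
  ψ = 0.803: g = -0.0053, g' = -1.345 → ψ = 0.799
Converged at ψ = 0.799.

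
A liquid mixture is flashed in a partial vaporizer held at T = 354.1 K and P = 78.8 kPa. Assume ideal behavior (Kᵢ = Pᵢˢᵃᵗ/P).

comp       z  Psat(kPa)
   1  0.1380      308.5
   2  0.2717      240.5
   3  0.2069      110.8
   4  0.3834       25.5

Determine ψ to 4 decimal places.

Raoult's law: Kᵢ = Pᵢˢᵃᵗ/P = Pᵢˢᵃᵗ/78.8.
  K_1 = 308.5/78.8 = 3.914975, K_2 = 240.5/78.8 = 3.052030, K_3 = 110.8/78.8 = 1.406091, K_4 = 25.5/78.8 = 0.323604
Material balance + equilibrium reduce to Σ zᵢ(Kᵢ−1)/(1+ψ(Kᵢ−1)) = 0.
Feasibility: ΣzᵢKᵢ = 1.7845, Σzᵢ/Kᵢ = 1.4562 — both > 1, two phases present.
Newton–Raphson from ψ = 0.63:
  ψ = 0.6300: g = -0.00000, g' = -0.9177 → ψ = 0.6300
Converged at ψ = 0.6300.

ψ = 0.6300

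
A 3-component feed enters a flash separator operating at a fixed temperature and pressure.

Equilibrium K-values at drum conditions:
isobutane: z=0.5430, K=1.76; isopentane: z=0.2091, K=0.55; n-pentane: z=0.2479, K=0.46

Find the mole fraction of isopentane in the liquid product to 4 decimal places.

x_isopentane = 0.2674

Let ψ = V/F and solve Σ zᵢ(Kᵢ−1)/(1+ψ(Kᵢ−1)) = 0.
Check two-phase: ΣzᵢKᵢ = 1.1847 > 1 and Σzᵢ/Kᵢ = 1.2276 > 1, so g(0) = 0.1847 > 0 and g(1) = -0.2276 < 0.
Newton iteration, ψ⁰ = 0.45:
  ψ = 0.4500: g = 0.01269, g' = -0.3669 → ψ = 0.4846
  ψ = 0.4846: g = -0.00004, g' = -0.3694 → ψ = 0.4845
Converged at ψ = 0.4845.
Compositions from xᵢ = zᵢ/(1+ψ(Kᵢ−1)), yᵢ = Kᵢxᵢ:
  isobutane: x = 0.3969, y = 0.6985
  isopentane: x = 0.2674, y = 0.1471
  n-pentane: x = 0.3357, y = 0.1544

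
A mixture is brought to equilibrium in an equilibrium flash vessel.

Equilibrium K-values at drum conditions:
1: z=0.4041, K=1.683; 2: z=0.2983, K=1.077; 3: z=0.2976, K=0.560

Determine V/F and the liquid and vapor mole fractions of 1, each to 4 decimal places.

V/F = 0.7910, x_1 = 0.2624, y_1 = 0.4416

Newton iteration, V/F⁰ = 0.5:
  V/F = 0.5000: g = 0.05998, g' = -0.2011 → V/F = 0.7983
  V/F = 0.7983: g = -0.00158, g' = -0.2174 → V/F = 0.7910
Converged at V/F = 0.7910.
Compositions from xᵢ = zᵢ/(1+V/F(Kᵢ−1)), yᵢ = Kᵢxᵢ:
  1: x = 0.2624, y = 0.4416
  2: x = 0.2812, y = 0.3028
  3: x = 0.4565, y = 0.2556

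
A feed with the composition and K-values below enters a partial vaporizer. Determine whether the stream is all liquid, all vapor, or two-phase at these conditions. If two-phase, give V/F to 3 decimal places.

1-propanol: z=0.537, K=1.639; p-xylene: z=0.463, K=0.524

ΣzᵢKᵢ = 1.123; Σzᵢ/Kᵢ = 1.211.
Both exceed 1, so a two-phase solution exists.
Rachford–Rice: g(ψ) = Σ zᵢ(Kᵢ−1)/(1+ψ(Kᵢ−1)) = 0.
Binary case is linear: z₁(K₁−1)(1+ψ(K₂−1)) + z₂(K₂−1)(1+ψ(K₁−1)) = 0
⇒ ψ = [z₁(K₁−1)+z₂(K₂−1)] / [−(K₁−1)(K₂−1)] = 0.1228/0.3042 = 0.404

two-phase, V/F = 0.404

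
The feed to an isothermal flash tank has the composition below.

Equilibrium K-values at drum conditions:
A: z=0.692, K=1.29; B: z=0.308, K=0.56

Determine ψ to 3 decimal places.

ψ = 0.511

Iterate (Newton) starting at ψ = 0.5:
  ψ = 0.500: g = 0.0015, g' = -0.142 → ψ = 0.511
Converged at ψ = 0.511.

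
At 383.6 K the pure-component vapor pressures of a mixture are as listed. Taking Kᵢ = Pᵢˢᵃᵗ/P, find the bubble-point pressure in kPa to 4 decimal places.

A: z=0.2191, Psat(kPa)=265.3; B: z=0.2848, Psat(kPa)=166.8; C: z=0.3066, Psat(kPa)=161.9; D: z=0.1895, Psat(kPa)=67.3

At the bubble point ψ → 0, so ΣzᵢKᵢ = 1 with Kᵢ = Pᵢˢᵃᵗ/P ⇒ P = ΣzᵢPᵢˢᵃᵗ.
P = 0.2191·265.3 + 0.2848·166.8 + 0.3066·161.9 + 0.1895·67.3 = 168.0238 kPa

Pbub = 168.0238 kPa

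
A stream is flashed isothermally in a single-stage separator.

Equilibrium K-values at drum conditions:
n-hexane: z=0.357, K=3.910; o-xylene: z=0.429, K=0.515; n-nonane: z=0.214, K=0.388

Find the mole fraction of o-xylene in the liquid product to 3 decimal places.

x_o-xylene = 0.550

Let ψ = V/F and solve Σ zᵢ(Kᵢ−1)/(1+ψ(Kᵢ−1)) = 0.
Feasibility: ΣzᵢKᵢ = 1.700, Σzᵢ/Kᵢ = 1.476 — both > 1, two phases present.
Newton iteration, ψ⁰ = 0.5:
  ψ = 0.500: g = -0.0402, g' = -0.844 → ψ = 0.452
  ψ = 0.452: g = 0.0009, g' = -0.882 → ψ = 0.453
Converged at ψ = 0.453.
Compositions from xᵢ = zᵢ/(1+ψ(Kᵢ−1)), yᵢ = Kᵢxᵢ:
  n-hexane: x = 0.154, y = 0.602
  o-xylene: x = 0.550, y = 0.283
  n-nonane: x = 0.296, y = 0.115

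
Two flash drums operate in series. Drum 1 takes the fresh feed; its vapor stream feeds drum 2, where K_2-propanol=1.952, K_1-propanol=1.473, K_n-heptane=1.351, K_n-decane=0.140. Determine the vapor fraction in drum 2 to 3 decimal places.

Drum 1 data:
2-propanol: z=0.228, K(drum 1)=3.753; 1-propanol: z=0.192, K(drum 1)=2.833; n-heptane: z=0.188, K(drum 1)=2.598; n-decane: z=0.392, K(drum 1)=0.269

Drum 1:
Material balance + equilibrium reduce to Σ zᵢ(Kᵢ−1)/(1+ψ₁(Kᵢ−1)) = 0.
g(0) = ΣzᵢKᵢ − 1 = 0.993 and g(1) = 1 − Σzᵢ/Kᵢ = -0.658, so a root lies in (0, 1).
Iterate (Newton) starting at ψ₁ = 0.67:
  ψ₁ = 0.670: g = -0.0379, g' = -1.260 → ψ₁ = 0.640
  ψ₁ = 0.640: g = -0.0006, g' = -1.220 → ψ₁ = 0.639
Converged at ψ₁ = 0.639.
Drum-1 compositions:
  2-propanol: x = 0.083, y = 0.310
  1-propanol: x = 0.088, y = 0.250
  n-heptane: x = 0.093, y = 0.242
  n-decane: x = 0.736, y = 0.198
Drum-2 feed = drum-1 vapor: z₂ = (0.3100, 0.2504, 0.2416, 0.1980).
Drum 2:
Material balance + equilibrium reduce to Σ zᵢ(Kᵢ−1)/(1+ψ₂(Kᵢ−1)) = 0.
g(0) = ΣzᵢKᵢ − 1 = 0.328 and g(1) = 1 − Σzᵢ/Kᵢ = -0.922, so a root lies in (0, 1).
Newton iteration, ψ₂⁰ = 0.5:
  ψ₂ = 0.500: g = 0.0692, g' = -0.638 → ψ₂ = 0.608
  ψ₂ = 0.608: g = -0.0084, g' = -0.811 → ψ₂ = 0.598
Converged at ψ₂ = 0.598.
  2-propanol: x = 0.198, y = 0.386
  1-propanol: x = 0.195, y = 0.288
  n-heptane: x = 0.200, y = 0.270
  n-decane: x = 0.408, y = 0.057

V/F (drum 2) = 0.598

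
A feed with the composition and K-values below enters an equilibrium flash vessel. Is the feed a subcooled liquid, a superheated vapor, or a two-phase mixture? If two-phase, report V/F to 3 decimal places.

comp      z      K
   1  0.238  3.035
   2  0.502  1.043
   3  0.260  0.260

two-phase, V/F = 0.425

ΣzᵢKᵢ = 1.314; Σzᵢ/Kᵢ = 1.560.
Both exceed 1, so a two-phase solution exists.
Newton iteration, ψ⁰ = 0.43:
  ψ = 0.430: g = -0.0027, g' = -0.588 → ψ = 0.425
Converged at ψ = 0.425.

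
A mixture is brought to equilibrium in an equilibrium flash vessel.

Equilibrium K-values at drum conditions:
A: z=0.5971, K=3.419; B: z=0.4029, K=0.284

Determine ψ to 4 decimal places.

Let ψ = V/F and solve Σ zᵢ(Kᵢ−1)/(1+ψ(Kᵢ−1)) = 0.
Check two-phase: ΣzᵢKᵢ = 2.1559 > 1 and Σzᵢ/Kᵢ = 1.5933 > 1, so g(0) = 1.1559 > 0 and g(1) = -0.5933 < 0.
Binary case is linear: z₁(K₁−1)(1+ψ(K₂−1)) + z₂(K₂−1)(1+ψ(K₁−1)) = 0
⇒ ψ = [z₁(K₁−1)+z₂(K₂−1)] / [−(K₁−1)(K₂−1)] = 1.15591/1.73200 = 0.6674

ψ = 0.6674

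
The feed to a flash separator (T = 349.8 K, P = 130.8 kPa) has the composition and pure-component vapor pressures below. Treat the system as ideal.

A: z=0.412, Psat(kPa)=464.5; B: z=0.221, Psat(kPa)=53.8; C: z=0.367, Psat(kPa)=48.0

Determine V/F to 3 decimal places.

Raoult's law: Kᵢ = Pᵢˢᵃᵗ/P = Pᵢˢᵃᵗ/130.8.
  K_A = 464.5/130.8 = 3.55122, K_B = 53.8/130.8 = 0.41131, K_C = 48.0/130.8 = 0.36697
Iterate (Newton) starting at V/F = 0.62:
  V/F = 0.620: g = -0.1802, g' = -0.991 → V/F = 0.438
Converged at V/F = 0.438.

V/F = 0.438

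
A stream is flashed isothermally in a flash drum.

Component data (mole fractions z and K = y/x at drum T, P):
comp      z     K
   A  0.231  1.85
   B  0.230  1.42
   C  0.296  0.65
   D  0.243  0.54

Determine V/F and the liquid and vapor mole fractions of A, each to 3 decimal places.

Material balance + equilibrium reduce to Σ zᵢ(Kᵢ−1)/(1+V/F(Kᵢ−1)) = 0.
g(0) = ΣzᵢKᵢ − 1 = 0.078 and g(1) = 1 − Σzᵢ/Kᵢ = -0.192, so a root lies in (0, 1).
Newton iteration, V/F⁰ = 0.5:
  V/F = 0.500: g = -0.0531, g' = -0.250 → V/F = 0.287
Converged at V/F = 0.287.
Compositions from xᵢ = zᵢ/(1+V/F(Kᵢ−1)), yᵢ = Kᵢxᵢ:
  A: x = 0.186, y = 0.343
  B: x = 0.205, y = 0.291
  C: x = 0.329, y = 0.214
  D: x = 0.280, y = 0.151

V/F = 0.287, x_A = 0.186, y_A = 0.343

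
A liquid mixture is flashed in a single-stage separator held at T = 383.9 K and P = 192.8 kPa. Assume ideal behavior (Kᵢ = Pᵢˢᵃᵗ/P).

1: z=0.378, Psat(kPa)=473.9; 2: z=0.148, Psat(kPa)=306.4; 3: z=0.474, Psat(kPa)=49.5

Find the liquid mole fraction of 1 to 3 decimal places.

x_1 = 0.262

Raoult's law: Kᵢ = Pᵢˢᵃᵗ/P = Pᵢˢᵃᵗ/192.8.
  K_1 = 473.9/192.8 = 2.45799, K_2 = 306.4/192.8 = 1.58921, K_3 = 49.5/192.8 = 0.25674
Newton–Raphson from V/F = 0.42:
  V/F = 0.420: g = -0.1005, g' = -0.896 → V/F = 0.308
  V/F = 0.308: g = -0.0026, g' = -0.860 → V/F = 0.305
Converged at V/F = 0.305.
Compositions from xᵢ = zᵢ/(1+V/F(Kᵢ−1)), yᵢ = Kᵢxᵢ:
  1: x = 0.262, y = 0.643
  2: x = 0.125, y = 0.199
  3: x = 0.613, y = 0.157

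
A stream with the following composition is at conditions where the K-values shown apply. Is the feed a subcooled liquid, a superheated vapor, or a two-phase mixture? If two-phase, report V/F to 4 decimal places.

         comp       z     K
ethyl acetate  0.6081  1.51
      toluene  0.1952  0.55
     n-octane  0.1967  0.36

two-phase, V/F = 0.3390

ΣzᵢKᵢ = 1.0964; Σzᵢ/Kᵢ = 1.3040.
Both exceed 1, so a two-phase solution exists.
Let ψ = V/F and solve Σ zᵢ(Kᵢ−1)/(1+ψ(Kᵢ−1)) = 0.
Newton iteration, ψ⁰ = 0.5:
  ψ = 0.5000: g = -0.05136, g' = -0.3405 → ψ = 0.3492
  ψ = 0.3492: g = -0.00308, g' = -0.3032 → ψ = 0.3390
Converged at ψ = 0.3390.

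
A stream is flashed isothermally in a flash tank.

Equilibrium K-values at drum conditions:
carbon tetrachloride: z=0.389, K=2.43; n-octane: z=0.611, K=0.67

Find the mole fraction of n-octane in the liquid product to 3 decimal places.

x_n-octane = 0.813

Binary case is linear: z₁(K₁−1)(1+β(K₂−1)) + z₂(K₂−1)(1+β(K₁−1)) = 0
⇒ β = [z₁(K₁−1)+z₂(K₂−1)] / [−(K₁−1)(K₂−1)] = 0.3546/0.4719 = 0.752
Compositions from xᵢ = zᵢ/(1+β(Kᵢ−1)), yᵢ = Kᵢxᵢ:
  carbon tetrachloride: x = 0.187, y = 0.456
  n-octane: x = 0.813, y = 0.544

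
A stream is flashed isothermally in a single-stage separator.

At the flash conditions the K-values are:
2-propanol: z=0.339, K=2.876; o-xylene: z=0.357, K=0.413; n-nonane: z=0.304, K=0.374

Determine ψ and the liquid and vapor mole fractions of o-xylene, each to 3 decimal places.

Iterate (Newton) starting at ψ = 0.5:
  ψ = 0.500: g = -0.2455, g' = -0.817 → ψ = 0.199
  ψ = 0.199: g = 0.0081, g' = -0.945 → ψ = 0.208
Converged at ψ = 0.208.
Compositions from xᵢ = zᵢ/(1+ψ(Kᵢ−1)), yᵢ = Kᵢxᵢ:
  2-propanol: x = 0.244, y = 0.701
  o-xylene: x = 0.407, y = 0.168
  n-nonane: x = 0.349, y = 0.131

ψ = 0.208, x_o-xylene = 0.407, y_o-xylene = 0.168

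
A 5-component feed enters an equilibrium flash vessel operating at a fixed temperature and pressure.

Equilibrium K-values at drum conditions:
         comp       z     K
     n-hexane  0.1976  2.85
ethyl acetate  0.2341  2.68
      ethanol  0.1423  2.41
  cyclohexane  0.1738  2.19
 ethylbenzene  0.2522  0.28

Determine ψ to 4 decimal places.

Let ψ = V/F and solve Σ zᵢ(Kᵢ−1)/(1+ψ(Kᵢ−1)) = 0.
Check two-phase: ΣzᵢKᵢ = 1.9847 > 1 and Σzᵢ/Kᵢ = 1.1958 > 1, so g(0) = 0.9847 > 0 and g(1) = -0.1958 < 0.
Iterate (Newton) starting at ψ = 0.5:
  ψ = 0.5000: g = 0.36727, g' = -0.8909 → ψ = 0.9122
  ψ = 0.9122: g = -0.05087, g' = -1.4174 → ψ = 0.8763
  ψ = 0.8763: g = -0.00253, g' = -1.2821 → ψ = 0.8744
Converged at ψ = 0.8744.

ψ = 0.8744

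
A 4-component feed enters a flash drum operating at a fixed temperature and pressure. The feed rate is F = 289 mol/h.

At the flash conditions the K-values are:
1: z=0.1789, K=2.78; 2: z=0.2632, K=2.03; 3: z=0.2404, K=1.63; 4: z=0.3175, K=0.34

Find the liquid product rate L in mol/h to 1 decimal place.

Iterate (Newton) starting at ψ = 0.5:
  ψ = 0.5000: g = 0.14984, g' = -0.6436 → ψ = 0.7328
  ψ = 0.7328: g = -0.00954, g' = -0.7608 → ψ = 0.7203
  ψ = 0.7203: g = -0.00008, g' = -0.7485 → ψ = 0.7202
Converged at ψ = 0.7202.
Then V = ψ·F = 0.7202·289 = 208.1 mol/h and L = F − V = 80.9 mol/h.

L = 80.9 mol/h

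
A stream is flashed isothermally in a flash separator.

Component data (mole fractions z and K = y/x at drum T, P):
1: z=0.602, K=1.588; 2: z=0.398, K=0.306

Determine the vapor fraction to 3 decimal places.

Rachford–Rice: g(ψ) = Σ zᵢ(Kᵢ−1)/(1+ψ(Kᵢ−1)) = 0.
g(0) = ΣzᵢKᵢ − 1 = 0.078 and g(1) = 1 − Σzᵢ/Kᵢ = -0.680, so a root lies in (0, 1).
Binary case is linear: z₁(K₁−1)(1+ψ(K₂−1)) + z₂(K₂−1)(1+ψ(K₁−1)) = 0
⇒ ψ = [z₁(K₁−1)+z₂(K₂−1)] / [−(K₁−1)(K₂−1)] = 0.0778/0.4081 = 0.191

ψ = 0.191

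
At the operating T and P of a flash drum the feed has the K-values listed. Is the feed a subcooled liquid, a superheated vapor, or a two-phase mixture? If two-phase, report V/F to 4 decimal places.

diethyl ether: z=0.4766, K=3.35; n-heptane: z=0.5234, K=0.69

ΣzᵢKᵢ = 1.9578; Σzᵢ/Kᵢ = 0.9008.
Since Σzᵢ/Kᵢ < 1 the mixture is above its dew point — single vapor phase.

superheated vapor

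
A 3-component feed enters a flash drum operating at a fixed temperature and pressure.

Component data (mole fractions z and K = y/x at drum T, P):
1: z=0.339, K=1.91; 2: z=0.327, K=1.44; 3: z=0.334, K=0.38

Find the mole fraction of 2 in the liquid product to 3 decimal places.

Material balance + equilibrium reduce to Σ zᵢ(Kᵢ−1)/(1+β(Kᵢ−1)) = 0.
Check two-phase: ΣzᵢKᵢ = 1.245 > 1 and Σzᵢ/Kᵢ = 1.284 > 1, so g(0) = 0.245 > 0 and g(1) = -0.284 < 0.
Newton–Raphson from β = 0.5:
  β = 0.500: g = 0.0298, g' = -0.445 → β = 0.567
  β = 0.567: g = -0.0007, g' = -0.468 → β = 0.566
Converged at β = 0.566.
Compositions from xᵢ = zᵢ/(1+β(Kᵢ−1)), yᵢ = Kᵢxᵢ:
  1: x = 0.224, y = 0.427
  2: x = 0.262, y = 0.377
  3: x = 0.514, y = 0.195

x_2 = 0.262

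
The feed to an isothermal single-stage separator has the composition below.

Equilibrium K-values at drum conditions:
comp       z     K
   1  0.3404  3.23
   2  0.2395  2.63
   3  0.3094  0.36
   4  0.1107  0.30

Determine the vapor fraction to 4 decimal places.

ψ = 0.6684

Material balance + equilibrium reduce to Σ zᵢ(Kᵢ−1)/(1+ψ(Kᵢ−1)) = 0.
g(0) = ΣzᵢKᵢ − 1 = 0.8740 and g(1) = 1 − Σzᵢ/Kᵢ = -0.4249, so a root lies in (0, 1).
Iterate (Newton) starting at ψ = 0.5:
  ψ = 0.5000: g = 0.16358, g' = -0.9740 → ψ = 0.6679
  ψ = 0.6679: g = 0.00041, g' = -0.9970 → ψ = 0.6684
Converged at ψ = 0.6684.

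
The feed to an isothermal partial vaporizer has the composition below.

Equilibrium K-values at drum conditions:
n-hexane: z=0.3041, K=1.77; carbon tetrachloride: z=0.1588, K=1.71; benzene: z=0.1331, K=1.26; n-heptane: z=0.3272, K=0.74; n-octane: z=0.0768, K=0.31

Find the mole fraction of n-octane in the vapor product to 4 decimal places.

Let ψ = V/F and solve Σ zᵢ(Kᵢ−1)/(1+ψ(Kᵢ−1)) = 0.
Feasibility: ΣzᵢKᵢ = 1.2434, Σzᵢ/Kᵢ = 1.0602 — both > 1, two phases present.
Newton–Raphson from ψ = 0.46:
  ψ = 0.4600: g = 0.11455, g' = -0.2580 → ψ = 0.9040
  ψ = 0.9040: g = -0.01731, g' = -0.3944 → ψ = 0.8601
  ψ = 0.8601: g = -0.00079, g' = -0.3601 → ψ = 0.8579
Converged at ψ = 0.8579.
Compositions from xᵢ = zᵢ/(1+ψ(Kᵢ−1)), yᵢ = Kᵢxᵢ:
  n-hexane: x = 0.1831, y = 0.3241
  carbon tetrachloride: x = 0.0987, y = 0.1688
  benzene: x = 0.1088, y = 0.1371
  n-heptane: x = 0.4211, y = 0.3116
  n-octane: x = 0.1882, y = 0.0583

y_n-octane = 0.0583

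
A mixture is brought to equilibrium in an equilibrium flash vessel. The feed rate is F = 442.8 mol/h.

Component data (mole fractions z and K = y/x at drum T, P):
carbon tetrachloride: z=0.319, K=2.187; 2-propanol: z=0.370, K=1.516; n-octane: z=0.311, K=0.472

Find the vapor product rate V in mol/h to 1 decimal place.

V = 399.0 mol/h

Rachford–Rice: g(β) = Σ zᵢ(Kᵢ−1)/(1+β(Kᵢ−1)) = 0.
g(0) = ΣzᵢKᵢ − 1 = 0.405 and g(1) = 1 − Σzᵢ/Kᵢ = -0.049, so a root lies in (0, 1).
Newton–Raphson from β = 0.5:
  β = 0.500: g = 0.1663, g' = -0.399 → β = 0.916
  β = 0.916: g = -0.0072, g' = -0.474 → β = 0.901
Converged at β = 0.901.
Then V = β·F = 0.9012·442.8 = 399.0 mol/h and L = F − V = 43.8 mol/h.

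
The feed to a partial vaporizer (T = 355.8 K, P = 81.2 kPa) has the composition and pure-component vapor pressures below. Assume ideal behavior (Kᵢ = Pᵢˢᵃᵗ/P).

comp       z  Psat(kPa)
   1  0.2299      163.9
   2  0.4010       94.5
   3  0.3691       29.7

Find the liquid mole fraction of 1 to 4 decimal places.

Raoult's law: Kᵢ = Pᵢˢᵃᵗ/P = Pᵢˢᵃᵗ/81.2.
  K_1 = 163.9/81.2 = 2.018473, K_2 = 94.5/81.2 = 1.163793, K_3 = 29.7/81.2 = 0.365764
Iterate (Newton) starting at β = 0.52:
  β = 0.5200: g = -0.13569, g' = -0.4416 → β = 0.2127
  β = 0.2127: g = -0.01469, g' = -0.3695 → β = 0.1730
Converged at β = 0.1730.
Compositions from xᵢ = zᵢ/(1+β(Kᵢ−1)), yᵢ = Kᵢxᵢ:
  1: x = 0.1955, y = 0.3945
  2: x = 0.3900, y = 0.4538
  3: x = 0.4146, y = 0.1516

x_1 = 0.1955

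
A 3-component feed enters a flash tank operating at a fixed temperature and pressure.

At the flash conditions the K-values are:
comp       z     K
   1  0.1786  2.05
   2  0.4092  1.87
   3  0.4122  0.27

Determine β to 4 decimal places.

β = 0.3586

Let β = V/F and solve Σ zᵢ(Kᵢ−1)/(1+β(Kᵢ−1)) = 0.
Feasibility: ΣzᵢKᵢ = 1.2426, Σzᵢ/Kᵢ = 1.8326 — both > 1, two phases present.
Newton iteration, β⁰ = 0.7:
  β = 0.7000: g = -0.28601, g' = -1.1037 → β = 0.4409
  β = 0.4409: g = -0.05820, g' = -0.7314 → β = 0.3613
  β = 0.3613: g = -0.00188, g' = -0.6880 → β = 0.3586
Converged at β = 0.3586.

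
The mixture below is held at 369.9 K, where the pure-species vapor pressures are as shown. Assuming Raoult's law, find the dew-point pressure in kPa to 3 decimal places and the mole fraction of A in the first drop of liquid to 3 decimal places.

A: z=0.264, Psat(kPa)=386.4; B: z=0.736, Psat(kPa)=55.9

Pdew = 72.204 kPa, x_A = 0.049

At the dew point ψ → 1, so Σzᵢ/Kᵢ = 1 with Kᵢ = Pᵢˢᵃᵗ/P ⇒ 1/P = Σzᵢ/Pᵢˢᵃᵗ.
1/P = 0.264/386.4 + 0.736/55.9 = 0.013850 ⇒ P = 72.204 kPa
xᵢ = zᵢP/Pᵢˢᵃᵗ ⇒ x_A = 0.264·72.204/386.4 = 0.049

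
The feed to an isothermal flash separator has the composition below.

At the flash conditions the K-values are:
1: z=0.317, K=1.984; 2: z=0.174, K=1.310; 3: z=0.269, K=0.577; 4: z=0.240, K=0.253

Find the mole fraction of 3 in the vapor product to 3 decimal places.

y_3 = 0.166

Material balance + equilibrium reduce to Σ zᵢ(Kᵢ−1)/(1+V/F(Kᵢ−1)) = 0.
g(0) = ΣzᵢKᵢ − 1 = 0.073 and g(1) = 1 − Σzᵢ/Kᵢ = -0.707, so a root lies in (0, 1).
Newton iteration, V/F⁰ = 0.5:
  V/F = 0.500: g = -0.1747, g' = -0.569 → V/F = 0.193
  V/F = 0.193: g = -0.0203, g' = -0.472 → V/F = 0.150
Converged at V/F = 0.150.
Compositions from xᵢ = zᵢ/(1+V/F(Kᵢ−1)), yᵢ = Kᵢxᵢ:
  1: x = 0.276, y = 0.548
  2: x = 0.166, y = 0.218
  3: x = 0.287, y = 0.166
  4: x = 0.270, y = 0.068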